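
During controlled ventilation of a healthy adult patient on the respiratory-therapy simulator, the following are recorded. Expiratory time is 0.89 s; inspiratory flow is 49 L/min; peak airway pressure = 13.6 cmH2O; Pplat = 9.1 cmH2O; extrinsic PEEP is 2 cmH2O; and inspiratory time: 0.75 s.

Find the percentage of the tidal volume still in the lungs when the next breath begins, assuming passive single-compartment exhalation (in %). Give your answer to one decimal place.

Flow: 49 L/min ÷ 60 = 0.8167 L/s.
Vt = flow × Ti = 0.8167 L/s × 0.75 s × 1000 mL/L = 612.53 mL.
R = (PIP − Pplat)/V̇ = (13.6 − 9.1) / 0.8167 = 4.5/0.8167 = 5.51 cmH2O·s/L.
C = Vt/(Pplat − PEEP) = 612.53 / (9.1 − 2) = 612.53/7.1 = 86.272 mL/cmH2O.
τ = R × C = 5.51 × 0.08627 L/cmH2O = 0.4753 s.
Fraction remaining at end-expiration = e^(−Te/τ) = e^(−0.89/0.4753) = 0.1537 → 15.37%.

15.4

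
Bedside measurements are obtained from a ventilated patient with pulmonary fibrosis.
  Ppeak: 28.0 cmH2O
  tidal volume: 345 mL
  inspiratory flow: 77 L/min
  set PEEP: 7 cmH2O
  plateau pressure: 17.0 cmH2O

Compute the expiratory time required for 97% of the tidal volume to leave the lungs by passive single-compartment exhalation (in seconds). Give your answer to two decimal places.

Flow: 77 L/min ÷ 60 = 1.2833 L/s.
R = (PIP − Pplat)/V̇ = (28.0 − 17.0) / 1.2833 = 11.0/1.2833 = 8.572 cmH2O·s/L.
C = Vt/(Pplat − PEEP) = 345.0 / (17.0 − 7) = 345.0/10.0 = 34.5 mL/cmH2O.
τ = R × C = 8.572 × 0.0345 L/cmH2O = 0.2957 s.
t = −τ·ln(1 − 0.97) = −0.2957·ln(0.03) = 1.037 s.

1.04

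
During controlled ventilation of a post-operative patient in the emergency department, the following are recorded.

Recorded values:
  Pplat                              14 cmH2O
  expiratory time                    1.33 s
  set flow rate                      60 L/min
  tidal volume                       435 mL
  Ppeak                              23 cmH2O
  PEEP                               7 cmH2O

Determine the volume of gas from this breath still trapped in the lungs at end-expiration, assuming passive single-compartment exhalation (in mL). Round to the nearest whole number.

40

Flow: 60 L/min ÷ 60 = 1 L/s.
R = (PIP − Pplat)/V̇ = (23 − 14) / 1 = 9.0/1 = 9.0 cmH2O·s/L.
C = Vt/(Pplat − PEEP) = 435.0 / (14 − 7) = 435.0/7.0 = 62.143 mL/cmH2O.
τ = R × C = 9.0 × 0.06214 L/cmH2O = 0.5593 s.
Fraction remaining = e^(−Te/τ) = e^(−1.33/0.5593) = 0.09274.
Trapped volume = 435.0 × 0.09274 = 40.342 mL.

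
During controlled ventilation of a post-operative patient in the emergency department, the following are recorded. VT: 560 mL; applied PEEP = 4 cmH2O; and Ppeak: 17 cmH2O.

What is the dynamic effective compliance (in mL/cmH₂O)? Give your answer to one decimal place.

43.1

Dynamic compliance = Vt / (PIP − PEEP) = 560 / (17 − 4) = 560 / 13.0 = 43.077 mL/cmH2O.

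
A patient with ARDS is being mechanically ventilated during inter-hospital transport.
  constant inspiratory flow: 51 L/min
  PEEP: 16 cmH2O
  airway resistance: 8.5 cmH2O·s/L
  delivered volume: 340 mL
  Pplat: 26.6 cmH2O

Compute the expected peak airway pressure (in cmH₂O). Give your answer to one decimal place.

Flow: 51 L/min ÷ 60 = 0.85 L/s.
PIP = Pplat + Raw × flow = 26.6 + 8.5 × 0.85 = 26.6 + 7.225 = 33.825 cmH2O.

33.8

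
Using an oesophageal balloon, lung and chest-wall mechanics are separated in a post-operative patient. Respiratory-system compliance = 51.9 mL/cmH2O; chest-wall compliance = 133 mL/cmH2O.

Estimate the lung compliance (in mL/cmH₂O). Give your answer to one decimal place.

85.1

1/CL = 1/Crs − 1/Ccw.
1/CL = 1/51.9 − 1/133 = 0.01175.
CL = 85.106 mL/cmH2O.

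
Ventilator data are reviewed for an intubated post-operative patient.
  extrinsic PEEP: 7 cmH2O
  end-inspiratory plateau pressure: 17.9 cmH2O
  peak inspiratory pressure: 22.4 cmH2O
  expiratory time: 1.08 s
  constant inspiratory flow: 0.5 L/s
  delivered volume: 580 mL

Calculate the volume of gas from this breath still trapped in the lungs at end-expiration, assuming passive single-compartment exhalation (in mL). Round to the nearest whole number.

R = (PIP − Pplat)/V̇ = (22.4 − 17.9) / 0.5 = 4.5/0.5 = 9.0 cmH2O·s/L.
C = Vt/(Pplat − PEEP) = 580.0 / (17.9 − 7) = 580.0/10.9 = 53.211 mL/cmH2O.
τ = R × C = 9.0 × 0.05321 L/cmH2O = 0.4789 s.
Fraction remaining = e^(−Te/τ) = e^(−1.08/0.4789) = 0.1049.
Trapped volume = 580.0 × 0.1049 = 60.842 mL.

61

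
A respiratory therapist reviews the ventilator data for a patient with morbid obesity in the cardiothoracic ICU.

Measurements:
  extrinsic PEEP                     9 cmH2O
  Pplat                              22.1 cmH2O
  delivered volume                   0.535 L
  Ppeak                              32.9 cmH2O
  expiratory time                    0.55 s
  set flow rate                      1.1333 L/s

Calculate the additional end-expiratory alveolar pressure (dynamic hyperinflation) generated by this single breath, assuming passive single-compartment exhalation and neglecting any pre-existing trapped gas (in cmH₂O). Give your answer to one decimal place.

3.2

R = (PIP − Pplat)/V̇ = (32.9 − 22.1) / 1.1333 = 10.8/1.1333 = 9.53 cmH2O·s/L.
C = Vt/(Pplat − PEEP) = 535.0 / (22.1 − 9) = 535.0/13.1 = 40.84 mL/cmH2O.
τ = R × C = 9.53 × 0.04084 L/cmH2O = 0.3892 s.
Fraction remaining = e^(−Te/τ) = e^(−0.55/0.3892) = 0.2434; trapped volume = 535.0 × 0.2434 = 130.22 mL.
Additional alveolar pressure from trapping ≈ V_trapped / C = 130.22 / 40.84 = 3.189 cmH2O.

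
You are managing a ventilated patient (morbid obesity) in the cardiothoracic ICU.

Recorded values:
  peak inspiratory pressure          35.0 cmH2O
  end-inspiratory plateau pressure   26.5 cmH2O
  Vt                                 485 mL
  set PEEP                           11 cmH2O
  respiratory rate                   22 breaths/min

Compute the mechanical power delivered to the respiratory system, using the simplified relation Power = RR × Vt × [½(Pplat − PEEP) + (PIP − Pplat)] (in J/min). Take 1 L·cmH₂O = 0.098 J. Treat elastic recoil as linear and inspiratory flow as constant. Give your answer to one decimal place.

17.0

Per-breath work = Vt × [½(Pplat−PEEP) + (PIP−Pplat)] = 0.485 × [0.5×15.5 + 8.5] = 0.485 × 16.25 = 7.881 L·cmH2O.
Power = 22 × 7.881 = 173.38 L·cmH2O/min.
× 0.098 J/(L·cmH2O) → 16.991 J/min.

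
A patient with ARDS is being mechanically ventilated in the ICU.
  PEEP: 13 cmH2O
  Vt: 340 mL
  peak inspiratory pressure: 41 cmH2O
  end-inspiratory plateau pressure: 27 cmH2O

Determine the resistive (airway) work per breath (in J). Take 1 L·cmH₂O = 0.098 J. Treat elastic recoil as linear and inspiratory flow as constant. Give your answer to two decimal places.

With constant inspiratory flow the resistive pressure is constant at PIP − Pplat = 41 − 27 = 14.0 cmH2O, so resistive work = 14.0 × 0.340 = 4.76 L·cmH2O.
× 0.098 J/(L·cmH2O) → 0.4665 J.

0.47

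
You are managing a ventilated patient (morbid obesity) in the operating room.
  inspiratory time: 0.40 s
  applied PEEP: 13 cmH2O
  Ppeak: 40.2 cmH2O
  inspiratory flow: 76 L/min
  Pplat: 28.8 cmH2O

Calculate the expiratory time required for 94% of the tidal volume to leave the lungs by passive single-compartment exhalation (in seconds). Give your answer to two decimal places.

0.81

Flow: 76 L/min ÷ 60 = 1.2667 L/s.
Vt = flow × Ti = 1.2667 L/s × 0.40 s × 1000 mL/L = 506.68 mL.
R = (PIP − Pplat)/V̇ = (40.2 − 28.8) / 1.2667 = 11.4/1.2667 = 9.0 cmH2O·s/L.
C = Vt/(Pplat − PEEP) = 506.68 / (28.8 − 13) = 506.68/15.8 = 32.068 mL/cmH2O.
τ = R × C = 9.0 × 0.03207 L/cmH2O = 0.2886 s.
t = −τ·ln(1 − 0.94) = −0.2886·ln(0.06) = 0.812 s.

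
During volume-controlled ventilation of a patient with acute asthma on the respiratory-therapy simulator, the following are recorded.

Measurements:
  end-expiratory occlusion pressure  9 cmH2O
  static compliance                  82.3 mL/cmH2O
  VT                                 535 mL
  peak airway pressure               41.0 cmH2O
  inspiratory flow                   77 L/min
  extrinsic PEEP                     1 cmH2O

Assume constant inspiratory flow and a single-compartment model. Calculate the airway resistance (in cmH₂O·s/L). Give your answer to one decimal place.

Flow: 77 L/min ÷ 60 = 1.2833 L/s.
Total PEEP = 9 cmH2O (set 1 + intrinsic 8); this is the baseline alveolar pressure.
Equation of motion (constant flow): PIP = Vt/C + R·V̇ + PEEP.
R·V̇ = PIP − Vt/C − PEEP = 41.0 − 535/82.3 − 9 = 41.0 − 6.501 − 9 = 25.499 cmH2O.
R = 25.499 / 1.2833 = 19.87 cmH2O·s/L.

19.9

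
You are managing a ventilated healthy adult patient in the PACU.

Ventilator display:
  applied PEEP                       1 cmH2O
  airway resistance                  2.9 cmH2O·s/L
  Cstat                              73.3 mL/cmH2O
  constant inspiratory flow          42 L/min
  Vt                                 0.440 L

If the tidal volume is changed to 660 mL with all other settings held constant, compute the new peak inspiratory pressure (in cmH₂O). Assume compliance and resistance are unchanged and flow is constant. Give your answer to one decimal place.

Flow: 42 L/min ÷ 60 = 0.7 L/s.
PIP = Vt/C + R·V̇ + PEEP (constant-flow equation of motion).
Only the elastic term changes: ΔPIP = ΔVt / C = (660 − 440) / 73.3 = 3.001 cmH2O.
Original PIP = 440/73.3 + 2.9×0.7 + 1 = 9.033 cmH2O; new PIP = 9.033 + (3.001) = 12.034 cmH2O.

12.0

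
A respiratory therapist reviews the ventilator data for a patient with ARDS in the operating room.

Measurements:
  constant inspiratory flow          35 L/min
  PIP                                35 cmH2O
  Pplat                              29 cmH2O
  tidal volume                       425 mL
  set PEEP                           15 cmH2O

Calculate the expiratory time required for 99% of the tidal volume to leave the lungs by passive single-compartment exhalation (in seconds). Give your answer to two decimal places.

Flow: 35 L/min ÷ 60 = 0.5833 L/s.
R = (PIP − Pplat)/V̇ = (35 − 29) / 0.5833 = 6.0/0.5833 = 10.286 cmH2O·s/L.
C = Vt/(Pplat − PEEP) = 425.0 / (29 − 15) = 425.0/14.0 = 30.357 mL/cmH2O.
τ = R × C = 10.286 × 0.03036 L/cmH2O = 0.3123 s.
t = −τ·ln(1 − 0.99) = −0.3123·ln(0.01) = 1.438 s.

1.44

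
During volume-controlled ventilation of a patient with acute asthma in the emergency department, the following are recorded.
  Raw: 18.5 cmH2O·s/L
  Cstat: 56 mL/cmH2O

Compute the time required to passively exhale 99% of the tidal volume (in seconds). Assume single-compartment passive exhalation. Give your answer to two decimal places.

4.77

τ = R × C = 18.5 × 56 mL/cmH2O = 18.5 × 0.056 L/cmH2O = 1.036 s.
Exhaled fraction f = 1 − e^(−t/τ) → t = −τ·ln(1 − f) = −1.036·ln(0.01) = 4.771 s.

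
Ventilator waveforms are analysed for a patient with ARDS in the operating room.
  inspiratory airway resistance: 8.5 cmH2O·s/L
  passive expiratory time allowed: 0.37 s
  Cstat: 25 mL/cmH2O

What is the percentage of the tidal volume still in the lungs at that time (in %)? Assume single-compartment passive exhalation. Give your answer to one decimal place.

17.5

τ = R × C = 8.5 × 25 mL/cmH2O = 8.5 × 0.025 L/cmH2O = 0.2125 s.
Passive exhalation: V(t)/V₀ = e^(−t/τ) = e^(−0.37/0.2125) = 0.1753.
Fraction remaining = 0.1753 → 17.53%.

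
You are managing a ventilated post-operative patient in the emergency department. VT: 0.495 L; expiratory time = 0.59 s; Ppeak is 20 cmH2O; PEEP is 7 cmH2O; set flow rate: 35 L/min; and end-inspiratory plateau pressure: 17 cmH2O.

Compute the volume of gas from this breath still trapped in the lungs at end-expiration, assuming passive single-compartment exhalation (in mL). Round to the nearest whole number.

49

Flow: 35 L/min ÷ 60 = 0.5833 L/s.
R = (PIP − Pplat)/V̇ = (20 − 17) / 0.5833 = 3.0/0.5833 = 5.143 cmH2O·s/L.
C = Vt/(Pplat − PEEP) = 495.0 / (17 − 7) = 495.0/10.0 = 49.5 mL/cmH2O.
τ = R × C = 5.143 × 0.0495 L/cmH2O = 0.2546 s.
Fraction remaining = e^(−Te/τ) = e^(−0.59/0.2546) = 0.09853.
Trapped volume = 495.0 × 0.09853 = 48.772 mL.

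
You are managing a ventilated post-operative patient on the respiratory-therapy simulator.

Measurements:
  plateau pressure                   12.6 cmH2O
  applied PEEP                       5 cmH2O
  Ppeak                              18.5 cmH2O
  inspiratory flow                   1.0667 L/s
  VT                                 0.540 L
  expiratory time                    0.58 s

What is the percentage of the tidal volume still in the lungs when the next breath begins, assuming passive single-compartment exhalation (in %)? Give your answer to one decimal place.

R = (PIP − Pplat)/V̇ = (18.5 − 12.6) / 1.0667 = 5.9/1.0667 = 5.531 cmH2O·s/L.
C = Vt/(Pplat − PEEP) = 540.0 / (12.6 − 5) = 540.0/7.6 = 71.053 mL/cmH2O.
τ = R × C = 5.531 × 0.07105 L/cmH2O = 0.393 s.
Fraction remaining at end-expiration = e^(−Te/τ) = e^(−0.58/0.393) = 0.2286 → 22.86%.

22.9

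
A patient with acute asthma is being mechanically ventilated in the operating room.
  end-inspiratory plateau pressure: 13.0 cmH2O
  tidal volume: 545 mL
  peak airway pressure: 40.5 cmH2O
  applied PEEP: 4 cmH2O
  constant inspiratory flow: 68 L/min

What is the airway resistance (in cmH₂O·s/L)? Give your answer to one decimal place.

Flow: 68 L/min ÷ 60 = 1.1333 L/s.
Raw = (PIP − Pplat) / flow = (40.5 − 13.0) / 1.1333 = 27.5 / 1.1333 = 24.265 cmH2O·s/L.

24.3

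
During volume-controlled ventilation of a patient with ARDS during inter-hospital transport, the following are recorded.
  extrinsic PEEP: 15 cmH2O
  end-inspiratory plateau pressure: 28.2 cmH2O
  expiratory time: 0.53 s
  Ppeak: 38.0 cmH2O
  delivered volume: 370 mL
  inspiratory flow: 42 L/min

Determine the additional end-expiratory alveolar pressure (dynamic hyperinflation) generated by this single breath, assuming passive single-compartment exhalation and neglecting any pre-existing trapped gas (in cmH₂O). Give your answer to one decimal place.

Flow: 42 L/min ÷ 60 = 0.7 L/s.
R = (PIP − Pplat)/V̇ = (38.0 − 28.2) / 0.7 = 9.8/0.7 = 14.0 cmH2O·s/L.
C = Vt/(Pplat − PEEP) = 370.0 / (28.2 − 15) = 370.0/13.2 = 28.03 mL/cmH2O.
τ = R × C = 14.0 × 0.02803 L/cmH2O = 0.3924 s.
Fraction remaining = e^(−Te/τ) = e^(−0.53/0.3924) = 0.2591; trapped volume = 370.0 × 0.2591 = 95.867 mL.
Additional alveolar pressure from trapping ≈ V_trapped / C = 95.867 / 28.03 = 3.42 cmH2O.

3.4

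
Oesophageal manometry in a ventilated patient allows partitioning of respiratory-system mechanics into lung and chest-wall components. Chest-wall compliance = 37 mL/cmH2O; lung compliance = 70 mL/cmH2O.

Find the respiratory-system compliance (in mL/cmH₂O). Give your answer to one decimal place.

Lung and chest wall are elastances in series: 1/Crs = 1/CL + 1/Ccw.
1/Crs = 1/70 + 1/37 = 0.04131.
Crs = 24.207 mL/cmH2O.

24.2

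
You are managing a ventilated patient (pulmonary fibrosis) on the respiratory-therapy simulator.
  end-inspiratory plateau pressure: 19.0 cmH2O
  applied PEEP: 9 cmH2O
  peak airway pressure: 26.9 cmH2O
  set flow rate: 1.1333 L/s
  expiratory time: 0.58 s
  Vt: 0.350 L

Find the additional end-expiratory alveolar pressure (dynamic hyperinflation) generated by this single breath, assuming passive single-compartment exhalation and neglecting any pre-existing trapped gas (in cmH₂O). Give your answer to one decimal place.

R = (PIP − Pplat)/V̇ = (26.9 − 19.0) / 1.1333 = 7.9/1.1333 = 6.971 cmH2O·s/L.
C = Vt/(Pplat − PEEP) = 350.0 / (19.0 − 9) = 350.0/10.0 = 35.0 mL/cmH2O.
τ = R × C = 6.971 × 0.035 L/cmH2O = 0.244 s.
Fraction remaining = e^(−Te/τ) = e^(−0.58/0.244) = 0.09282; trapped volume = 350.0 × 0.09282 = 32.487 mL.
Additional alveolar pressure from trapping ≈ V_trapped / C = 32.487 / 35.0 = 0.9282 cmH2O.

0.9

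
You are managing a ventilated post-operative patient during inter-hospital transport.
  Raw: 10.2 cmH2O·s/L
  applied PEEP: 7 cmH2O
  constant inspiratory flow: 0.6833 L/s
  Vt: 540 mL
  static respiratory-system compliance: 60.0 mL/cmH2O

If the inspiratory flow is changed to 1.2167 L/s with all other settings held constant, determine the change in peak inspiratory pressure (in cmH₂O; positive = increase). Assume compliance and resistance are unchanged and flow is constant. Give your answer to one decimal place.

PIP = Vt/C + R·V̇ + PEEP (constant-flow equation of motion).
Only the resistive term changes: ΔPIP = R × ΔV̇ = 10.2 × (1.2167 − 0.6833) = 10.2 × 0.5334 = 5.441 cmH2O.

5.4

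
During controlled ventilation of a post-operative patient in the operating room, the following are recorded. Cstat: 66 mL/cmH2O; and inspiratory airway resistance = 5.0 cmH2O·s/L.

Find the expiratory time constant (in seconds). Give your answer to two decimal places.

0.33

τ = R × C = 5.0 × 66 mL/cmH2O = 5.0 × 0.066 L/cmH2O = 0.33 s.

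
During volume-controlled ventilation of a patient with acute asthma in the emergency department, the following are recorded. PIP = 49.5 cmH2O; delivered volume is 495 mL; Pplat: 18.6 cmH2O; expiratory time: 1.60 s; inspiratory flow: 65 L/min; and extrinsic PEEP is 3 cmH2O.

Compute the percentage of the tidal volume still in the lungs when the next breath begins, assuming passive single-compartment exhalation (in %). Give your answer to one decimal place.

Flow: 65 L/min ÷ 60 = 1.0833 L/s.
R = (PIP − Pplat)/V̇ = (49.5 − 18.6) / 1.0833 = 30.9/1.0833 = 28.524 cmH2O·s/L.
C = Vt/(Pplat − PEEP) = 495.0 / (18.6 − 3) = 495.0/15.6 = 31.731 mL/cmH2O.
τ = R × C = 28.524 × 0.03173 L/cmH2O = 0.9051 s.
Fraction remaining at end-expiration = e^(−Te/τ) = e^(−1.60/0.9051) = 0.1707 → 17.07%.

17.1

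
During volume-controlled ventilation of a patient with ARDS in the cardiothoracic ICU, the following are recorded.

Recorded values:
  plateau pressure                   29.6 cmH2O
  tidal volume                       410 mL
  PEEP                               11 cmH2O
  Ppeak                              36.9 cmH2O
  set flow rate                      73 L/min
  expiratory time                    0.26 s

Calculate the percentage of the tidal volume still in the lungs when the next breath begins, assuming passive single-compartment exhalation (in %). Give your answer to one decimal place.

14.0

Flow: 73 L/min ÷ 60 = 1.2167 L/s.
R = (PIP − Pplat)/V̇ = (36.9 − 29.6) / 1.2167 = 7.3/1.2167 = 6.0 cmH2O·s/L.
C = Vt/(Pplat − PEEP) = 410.0 / (29.6 − 11) = 410.0/18.6 = 22.043 mL/cmH2O.
τ = R × C = 6.0 × 0.02204 L/cmH2O = 0.1322 s.
Fraction remaining at end-expiration = e^(−Te/τ) = e^(−0.26/0.1322) = 0.1399 → 13.99%.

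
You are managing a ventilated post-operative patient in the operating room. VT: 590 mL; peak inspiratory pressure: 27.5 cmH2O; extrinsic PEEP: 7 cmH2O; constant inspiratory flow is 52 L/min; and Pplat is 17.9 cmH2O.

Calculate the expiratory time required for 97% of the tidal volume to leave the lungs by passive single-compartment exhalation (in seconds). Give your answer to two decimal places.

Flow: 52 L/min ÷ 60 = 0.8667 L/s.
R = (PIP − Pplat)/V̇ = (27.5 − 17.9) / 0.8667 = 9.6/0.8667 = 11.076 cmH2O·s/L.
C = Vt/(Pplat − PEEP) = 590.0 / (17.9 − 7) = 590.0/10.9 = 54.128 mL/cmH2O.
τ = R × C = 11.076 × 0.05413 L/cmH2O = 0.5995 s.
t = −τ·ln(1 − 0.97) = −0.5995·ln(0.03) = 2.102 s.

2.10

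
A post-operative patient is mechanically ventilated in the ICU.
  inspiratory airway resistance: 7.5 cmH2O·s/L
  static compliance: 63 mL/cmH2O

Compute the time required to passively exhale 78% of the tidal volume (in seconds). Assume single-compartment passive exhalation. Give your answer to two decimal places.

τ = R × C = 7.5 × 63 mL/cmH2O = 7.5 × 0.063 L/cmH2O = 0.4725 s.
Exhaled fraction f = 1 − e^(−t/τ) → t = −τ·ln(1 − f) = −0.4725·ln(0.22) = 0.7154 s.

0.72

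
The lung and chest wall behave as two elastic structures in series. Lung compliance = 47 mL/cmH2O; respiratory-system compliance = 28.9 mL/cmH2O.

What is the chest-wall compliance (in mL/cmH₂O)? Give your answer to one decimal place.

1/Ccw = 1/Crs − 1/CL.
1/Ccw = 1/28.9 − 1/47 = 0.01333.
Ccw = 75.019 mL/cmH2O.

75.0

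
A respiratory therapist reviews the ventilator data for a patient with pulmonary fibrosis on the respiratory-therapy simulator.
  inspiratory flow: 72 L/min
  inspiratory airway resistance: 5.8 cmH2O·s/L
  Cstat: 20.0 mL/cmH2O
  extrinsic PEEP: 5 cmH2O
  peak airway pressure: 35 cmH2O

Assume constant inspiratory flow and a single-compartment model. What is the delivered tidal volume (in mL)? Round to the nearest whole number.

461

Flow: 72 L/min ÷ 60 = 1.2 L/s.
Equation of motion (constant flow): PIP = Vt/C + R·V̇ + PEEP.
Vt/C = PIP − R·V̇ − PEEP = 35 − 6.96 − 5 = 23.04 cmH2O.
Vt = C × 23.04 = 20.0 × 23.04 = 460.8 mL.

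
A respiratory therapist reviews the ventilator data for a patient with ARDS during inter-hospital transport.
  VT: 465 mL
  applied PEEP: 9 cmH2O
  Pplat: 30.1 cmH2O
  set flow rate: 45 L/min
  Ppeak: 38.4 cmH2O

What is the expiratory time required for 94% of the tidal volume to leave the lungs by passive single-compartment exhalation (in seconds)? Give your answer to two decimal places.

0.69

Flow: 45 L/min ÷ 60 = 0.75 L/s.
R = (PIP − Pplat)/V̇ = (38.4 − 30.1) / 0.75 = 8.3/0.75 = 11.067 cmH2O·s/L.
C = Vt/(Pplat − PEEP) = 465.0 / (30.1 − 9) = 465.0/21.1 = 22.038 mL/cmH2O.
τ = R × C = 11.067 × 0.02204 L/cmH2O = 0.2439 s.
t = −τ·ln(1 − 0.94) = −0.2439·ln(0.06) = 0.6862 s.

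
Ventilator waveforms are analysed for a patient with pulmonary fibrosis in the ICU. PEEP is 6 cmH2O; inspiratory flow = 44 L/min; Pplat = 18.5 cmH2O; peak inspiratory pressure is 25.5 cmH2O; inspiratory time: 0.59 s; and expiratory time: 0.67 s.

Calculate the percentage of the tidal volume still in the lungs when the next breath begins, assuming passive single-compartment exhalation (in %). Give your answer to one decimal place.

13.2

Flow: 44 L/min ÷ 60 = 0.7333 L/s.
Vt = flow × Ti = 0.7333 L/s × 0.59 s × 1000 mL/L = 432.65 mL.
R = (PIP − Pplat)/V̇ = (25.5 − 18.5) / 0.7333 = 7.0/0.7333 = 9.546 cmH2O·s/L.
C = Vt/(Pplat − PEEP) = 432.65 / (18.5 − 6) = 432.65/12.5 = 34.612 mL/cmH2O.
τ = R × C = 9.546 × 0.03461 L/cmH2O = 0.3304 s.
Fraction remaining at end-expiration = e^(−Te/τ) = e^(−0.67/0.3304) = 0.1316 → 13.16%.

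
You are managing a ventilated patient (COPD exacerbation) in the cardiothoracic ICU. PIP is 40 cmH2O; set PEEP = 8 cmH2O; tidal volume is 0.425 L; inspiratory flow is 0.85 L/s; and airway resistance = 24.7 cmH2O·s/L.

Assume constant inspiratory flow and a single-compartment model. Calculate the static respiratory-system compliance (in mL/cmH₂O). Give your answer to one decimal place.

38.6

Equation of motion (constant flow): PIP = Vt/C + R·V̇ + PEEP.
Vt/C = PIP − R·V̇ − PEEP = 40 − 24.7×0.85 − 8 = 40 − 20.995 − 8 = 11.005 cmH2O.
C = Vt / 11.005 = 425 / 11.005 = 38.619 mL/cmH2O.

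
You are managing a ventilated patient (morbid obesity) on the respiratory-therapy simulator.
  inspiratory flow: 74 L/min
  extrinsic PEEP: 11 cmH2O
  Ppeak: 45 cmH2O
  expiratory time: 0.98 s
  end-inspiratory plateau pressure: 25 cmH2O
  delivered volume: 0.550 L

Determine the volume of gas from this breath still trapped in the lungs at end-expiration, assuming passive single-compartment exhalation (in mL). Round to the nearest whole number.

118

Flow: 74 L/min ÷ 60 = 1.2333 L/s.
R = (PIP − Pplat)/V̇ = (45 − 25) / 1.2333 = 20.0/1.2333 = 16.217 cmH2O·s/L.
C = Vt/(Pplat − PEEP) = 550.0 / (25 − 11) = 550.0/14.0 = 39.286 mL/cmH2O.
τ = R × C = 16.217 × 0.03929 L/cmH2O = 0.6372 s.
Fraction remaining = e^(−Te/τ) = e^(−0.98/0.6372) = 0.2148.
Trapped volume = 550.0 × 0.2148 = 118.14 mL.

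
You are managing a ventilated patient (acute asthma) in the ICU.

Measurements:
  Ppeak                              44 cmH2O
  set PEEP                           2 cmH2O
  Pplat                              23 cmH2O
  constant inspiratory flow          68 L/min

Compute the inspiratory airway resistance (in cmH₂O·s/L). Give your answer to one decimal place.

Flow: 68 L/min ÷ 60 = 1.1333 L/s.
Raw = (PIP − Pplat) / flow = (44 − 23) / 1.1333 = 21.0 / 1.1333 = 18.53 cmH2O·s/L.

18.5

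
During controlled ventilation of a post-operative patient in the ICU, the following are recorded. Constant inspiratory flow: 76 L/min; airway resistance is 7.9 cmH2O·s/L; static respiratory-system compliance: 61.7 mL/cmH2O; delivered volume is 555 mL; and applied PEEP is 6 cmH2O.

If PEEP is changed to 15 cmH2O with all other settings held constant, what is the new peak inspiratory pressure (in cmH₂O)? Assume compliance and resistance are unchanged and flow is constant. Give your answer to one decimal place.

Flow: 76 L/min ÷ 60 = 1.2667 L/s.
PIP = Vt/C + R·V̇ + PEEP (constant-flow equation of motion).
Only the baseline term changes: ΔPIP = ΔPEEP = 15 − 6 = 9.0 cmH2O.
Original PIP = 555/61.7 + 7.9×1.2667 + 6 = 25.002 cmH2O; new PIP = 25.002 + (9.0) = 34.002 cmH2O.

34.0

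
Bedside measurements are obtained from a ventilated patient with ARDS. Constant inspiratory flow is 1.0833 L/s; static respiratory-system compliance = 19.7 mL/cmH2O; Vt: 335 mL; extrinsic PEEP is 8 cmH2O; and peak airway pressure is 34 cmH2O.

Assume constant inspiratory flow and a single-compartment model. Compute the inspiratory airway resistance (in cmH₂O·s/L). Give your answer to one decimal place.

Equation of motion (constant flow): PIP = Vt/C + R·V̇ + PEEP.
R·V̇ = PIP − Vt/C − PEEP = 34 − 335/19.7 − 8 = 34 − 17.005 − 8 = 8.995 cmH2O.
R = 8.995 / 1.0833 = 8.303 cmH2O·s/L.

8.3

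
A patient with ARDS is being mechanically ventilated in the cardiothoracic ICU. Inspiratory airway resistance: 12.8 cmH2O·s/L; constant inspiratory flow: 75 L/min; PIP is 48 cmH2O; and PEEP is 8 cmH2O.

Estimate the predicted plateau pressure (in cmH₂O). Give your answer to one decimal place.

Flow: 75 L/min ÷ 60 = 1.25 L/s.
Pplat = PIP − Raw × flow = 48 − 12.8 × 1.25 = 48 − 16.0 = 32.0 cmH2O.

32.0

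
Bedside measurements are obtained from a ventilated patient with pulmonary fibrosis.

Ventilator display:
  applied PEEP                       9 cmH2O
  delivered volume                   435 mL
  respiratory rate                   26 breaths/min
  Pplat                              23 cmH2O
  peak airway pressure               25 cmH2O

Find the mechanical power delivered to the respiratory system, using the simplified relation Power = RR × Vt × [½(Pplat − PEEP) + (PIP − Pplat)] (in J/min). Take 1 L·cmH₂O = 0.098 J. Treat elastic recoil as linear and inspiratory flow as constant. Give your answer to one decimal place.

10.0

Per-breath work = Vt × [½(Pplat−PEEP) + (PIP−Pplat)] = 0.435 × [0.5×14.0 + 2.0] = 0.435 × 9.0 = 3.915 L·cmH2O.
Power = 26 × 3.915 = 101.79 L·cmH2O/min.
× 0.098 J/(L·cmH2O) → 9.975 J/min.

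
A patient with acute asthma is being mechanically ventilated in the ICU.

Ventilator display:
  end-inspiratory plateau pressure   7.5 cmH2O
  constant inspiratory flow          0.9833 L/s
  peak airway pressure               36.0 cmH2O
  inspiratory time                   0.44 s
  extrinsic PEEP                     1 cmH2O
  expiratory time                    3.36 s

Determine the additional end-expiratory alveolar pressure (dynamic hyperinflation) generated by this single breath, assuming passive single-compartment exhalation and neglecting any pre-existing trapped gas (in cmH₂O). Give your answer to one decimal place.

1.1

Vt = flow × Ti = 0.9833 L/s × 0.44 s × 1000 mL/L = 432.65 mL.
R = (PIP − Pplat)/V̇ = (36.0 − 7.5) / 0.9833 = 28.5/0.9833 = 28.984 cmH2O·s/L.
C = Vt/(Pplat − PEEP) = 432.65 / (7.5 − 1) = 432.65/6.5 = 66.562 mL/cmH2O.
τ = R × C = 28.984 × 0.06656 L/cmH2O = 1.929 s.
Fraction remaining = e^(−Te/τ) = e^(−3.36/1.929) = 0.1752; trapped volume = 432.65 × 0.1752 = 75.8 mL.
Additional alveolar pressure from trapping ≈ V_trapped / C = 75.8 / 66.562 = 1.139 cmH2O.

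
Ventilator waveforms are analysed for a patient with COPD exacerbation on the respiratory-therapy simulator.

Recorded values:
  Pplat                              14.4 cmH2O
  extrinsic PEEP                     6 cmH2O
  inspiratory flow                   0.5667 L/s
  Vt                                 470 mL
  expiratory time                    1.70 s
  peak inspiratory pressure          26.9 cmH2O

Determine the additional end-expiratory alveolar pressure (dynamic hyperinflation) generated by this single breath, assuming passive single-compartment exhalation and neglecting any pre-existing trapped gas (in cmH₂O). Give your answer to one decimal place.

R = (PIP − Pplat)/V̇ = (26.9 − 14.4) / 0.5667 = 12.5/0.5667 = 22.058 cmH2O·s/L.
C = Vt/(Pplat − PEEP) = 470.0 / (14.4 − 6) = 470.0/8.4 = 55.952 mL/cmH2O.
τ = R × C = 22.058 × 0.05595 L/cmH2O = 1.234 s.
Fraction remaining = e^(−Te/τ) = e^(−1.70/1.234) = 0.2522; trapped volume = 470.0 × 0.2522 = 118.53 mL.
Additional alveolar pressure from trapping ≈ V_trapped / C = 118.53 / 55.952 = 2.118 cmH2O.

2.1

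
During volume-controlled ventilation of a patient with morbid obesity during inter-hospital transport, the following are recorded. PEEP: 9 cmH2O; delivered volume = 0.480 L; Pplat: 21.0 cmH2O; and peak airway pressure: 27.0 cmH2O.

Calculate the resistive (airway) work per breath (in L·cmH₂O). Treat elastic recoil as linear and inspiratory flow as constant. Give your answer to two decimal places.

2.88

With constant inspiratory flow the resistive pressure is constant at PIP − Pplat = 27.0 − 21.0 = 6.0 cmH2O, so resistive work = 6.0 × 0.480 = 2.88 L·cmH2O.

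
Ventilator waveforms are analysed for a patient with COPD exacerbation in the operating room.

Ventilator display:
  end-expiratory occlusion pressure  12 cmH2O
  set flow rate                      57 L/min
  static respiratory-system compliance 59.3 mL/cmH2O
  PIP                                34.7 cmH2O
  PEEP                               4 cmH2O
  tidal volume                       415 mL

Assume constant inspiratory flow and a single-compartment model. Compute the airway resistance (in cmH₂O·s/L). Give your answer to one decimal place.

16.5

Flow: 57 L/min ÷ 60 = 0.95 L/s.
Total PEEP = 12 cmH2O (set 4 + intrinsic 8); this is the baseline alveolar pressure.
Equation of motion (constant flow): PIP = Vt/C + R·V̇ + PEEP.
R·V̇ = PIP − Vt/C − PEEP = 34.7 − 415/59.3 − 12 = 34.7 − 6.998 − 12 = 15.702 cmH2O.
R = 15.702 / 0.95 = 16.528 cmH2O·s/L.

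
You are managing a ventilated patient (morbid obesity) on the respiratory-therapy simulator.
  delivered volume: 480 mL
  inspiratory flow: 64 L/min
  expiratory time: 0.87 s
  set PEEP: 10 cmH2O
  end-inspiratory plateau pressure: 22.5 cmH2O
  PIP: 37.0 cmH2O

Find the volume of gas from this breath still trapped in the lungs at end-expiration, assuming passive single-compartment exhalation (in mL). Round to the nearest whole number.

91

Flow: 64 L/min ÷ 60 = 1.0667 L/s.
R = (PIP − Pplat)/V̇ = (37.0 − 22.5) / 1.0667 = 14.5/1.0667 = 13.593 cmH2O·s/L.
C = Vt/(Pplat − PEEP) = 480.0 / (22.5 − 10) = 480.0/12.5 = 38.4 mL/cmH2O.
τ = R × C = 13.593 × 0.0384 L/cmH2O = 0.522 s.
Fraction remaining = e^(−Te/τ) = e^(−0.87/0.522) = 0.1889.
Trapped volume = 480.0 × 0.1889 = 90.672 mL.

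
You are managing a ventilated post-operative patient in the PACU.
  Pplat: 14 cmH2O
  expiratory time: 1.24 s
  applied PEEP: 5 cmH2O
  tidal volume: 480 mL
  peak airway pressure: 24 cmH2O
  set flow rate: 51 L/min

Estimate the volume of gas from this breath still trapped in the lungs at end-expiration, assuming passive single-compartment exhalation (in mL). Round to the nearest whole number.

67

Flow: 51 L/min ÷ 60 = 0.85 L/s.
R = (PIP − Pplat)/V̇ = (24 − 14) / 0.85 = 10.0/0.85 = 11.765 cmH2O·s/L.
C = Vt/(Pplat − PEEP) = 480.0 / (14 − 5) = 480.0/9.0 = 53.333 mL/cmH2O.
τ = R × C = 11.765 × 0.05333 L/cmH2O = 0.6274 s.
Fraction remaining = e^(−Te/τ) = e^(−1.24/0.6274) = 0.1386.
Trapped volume = 480.0 × 0.1386 = 66.528 mL.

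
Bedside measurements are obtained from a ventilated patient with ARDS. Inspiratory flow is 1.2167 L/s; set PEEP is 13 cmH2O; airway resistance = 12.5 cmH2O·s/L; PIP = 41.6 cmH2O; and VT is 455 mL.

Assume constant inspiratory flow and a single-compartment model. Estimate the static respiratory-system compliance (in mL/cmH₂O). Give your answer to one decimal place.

Equation of motion (constant flow): PIP = Vt/C + R·V̇ + PEEP.
Vt/C = PIP − R·V̇ − PEEP = 41.6 − 12.5×1.2167 − 13 = 41.6 − 15.209 − 13 = 13.391 cmH2O.
C = Vt / 13.391 = 455 / 13.391 = 33.978 mL/cmH2O.

34.0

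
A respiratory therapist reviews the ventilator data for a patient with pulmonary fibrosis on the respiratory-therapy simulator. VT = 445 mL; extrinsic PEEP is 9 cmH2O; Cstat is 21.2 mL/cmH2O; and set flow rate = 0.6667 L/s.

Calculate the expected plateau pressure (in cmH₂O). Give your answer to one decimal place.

Pplat = PEEP + Vt / Cstat = 9 + 445 / 21.2 = 9 + 20.991 = 29.991 cmH2O.

30.0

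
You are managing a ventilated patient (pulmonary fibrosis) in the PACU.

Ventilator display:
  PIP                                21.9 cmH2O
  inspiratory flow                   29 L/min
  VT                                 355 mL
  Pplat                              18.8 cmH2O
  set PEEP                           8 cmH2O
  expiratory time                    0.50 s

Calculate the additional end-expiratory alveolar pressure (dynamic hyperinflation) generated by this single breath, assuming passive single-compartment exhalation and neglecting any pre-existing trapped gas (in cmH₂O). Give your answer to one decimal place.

Flow: 29 L/min ÷ 60 = 0.4833 L/s.
R = (PIP − Pplat)/V̇ = (21.9 − 18.8) / 0.4833 = 3.1/0.4833 = 6.414 cmH2O·s/L.
C = Vt/(Pplat − PEEP) = 355.0 / (18.8 − 8) = 355.0/10.8 = 32.87 mL/cmH2O.
τ = R × C = 6.414 × 0.03287 L/cmH2O = 0.2108 s.
Fraction remaining = e^(−Te/τ) = e^(−0.50/0.2108) = 0.0933; trapped volume = 355.0 × 0.0933 = 33.122 mL.
Additional alveolar pressure from trapping ≈ V_trapped / C = 33.122 / 32.87 = 1.008 cmH2O.

1.0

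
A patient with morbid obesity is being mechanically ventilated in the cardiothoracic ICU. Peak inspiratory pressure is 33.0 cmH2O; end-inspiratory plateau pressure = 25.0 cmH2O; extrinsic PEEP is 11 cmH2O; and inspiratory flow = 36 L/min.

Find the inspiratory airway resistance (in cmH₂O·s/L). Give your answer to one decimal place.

Flow: 36 L/min ÷ 60 = 0.6 L/s.
Raw = (PIP − Pplat) / flow = (33.0 − 25.0) / 0.6 = 8.0 / 0.6 = 13.333 cmH2O·s/L.

13.3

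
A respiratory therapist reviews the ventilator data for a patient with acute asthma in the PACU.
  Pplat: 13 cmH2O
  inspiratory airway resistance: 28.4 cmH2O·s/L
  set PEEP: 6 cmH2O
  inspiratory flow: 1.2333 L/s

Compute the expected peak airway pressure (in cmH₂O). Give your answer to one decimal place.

PIP = Pplat + Raw × flow = 13 + 28.4 × 1.2333 = 13 + 35.026 = 48.026 cmH2O.

48.0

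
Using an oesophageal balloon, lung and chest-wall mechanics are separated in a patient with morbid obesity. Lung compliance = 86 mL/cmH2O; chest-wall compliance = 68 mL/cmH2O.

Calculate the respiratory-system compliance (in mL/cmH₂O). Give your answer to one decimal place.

38.0

Lung and chest wall are elastances in series: 1/Crs = 1/CL + 1/Ccw.
1/Crs = 1/86 + 1/68 = 0.02633.
Crs = 37.979 mL/cmH2O.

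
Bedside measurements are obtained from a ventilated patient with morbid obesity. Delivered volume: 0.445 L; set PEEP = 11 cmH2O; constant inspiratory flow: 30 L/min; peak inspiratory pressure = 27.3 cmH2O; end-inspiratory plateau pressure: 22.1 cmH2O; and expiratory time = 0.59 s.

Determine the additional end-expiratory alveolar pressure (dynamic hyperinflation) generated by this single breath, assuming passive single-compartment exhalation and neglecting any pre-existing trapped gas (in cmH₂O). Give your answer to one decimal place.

2.7

Flow: 30 L/min ÷ 60 = 0.5 L/s.
R = (PIP − Pplat)/V̇ = (27.3 − 22.1) / 0.5 = 5.2/0.5 = 10.4 cmH2O·s/L.
C = Vt/(Pplat − PEEP) = 445.0 / (22.1 − 11) = 445.0/11.1 = 40.09 mL/cmH2O.
τ = R × C = 10.4 × 0.04009 L/cmH2O = 0.4169 s.
Fraction remaining = e^(−Te/τ) = e^(−0.59/0.4169) = 0.2429; trapped volume = 445.0 × 0.2429 = 108.09 mL.
Additional alveolar pressure from trapping ≈ V_trapped / C = 108.09 / 40.09 = 2.696 cmH2O.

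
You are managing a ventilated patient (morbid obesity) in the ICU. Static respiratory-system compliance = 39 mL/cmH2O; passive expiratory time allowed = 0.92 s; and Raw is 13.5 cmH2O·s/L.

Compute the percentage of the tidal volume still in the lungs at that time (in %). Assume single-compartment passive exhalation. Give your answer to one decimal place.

17.4

τ = R × C = 13.5 × 39 mL/cmH2O = 13.5 × 0.039 L/cmH2O = 0.5265 s.
Passive exhalation: V(t)/V₀ = e^(−t/τ) = e^(−0.92/0.5265) = 0.1742.
Fraction remaining = 0.1742 → 17.42%.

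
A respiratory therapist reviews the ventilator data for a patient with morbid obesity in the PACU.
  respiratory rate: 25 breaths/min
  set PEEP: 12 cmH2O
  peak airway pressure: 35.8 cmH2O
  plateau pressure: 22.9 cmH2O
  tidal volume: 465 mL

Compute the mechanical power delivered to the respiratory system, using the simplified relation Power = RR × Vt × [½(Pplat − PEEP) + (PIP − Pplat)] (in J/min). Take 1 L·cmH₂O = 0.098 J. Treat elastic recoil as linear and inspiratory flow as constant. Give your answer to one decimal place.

20.9

Per-breath work = Vt × [½(Pplat−PEEP) + (PIP−Pplat)] = 0.465 × [0.5×10.9 + 12.9] = 0.465 × 18.35 = 8.533 L·cmH2O.
Power = 25 × 8.533 = 213.33 L·cmH2O/min.
× 0.098 J/(L·cmH2O) → 20.906 J/min.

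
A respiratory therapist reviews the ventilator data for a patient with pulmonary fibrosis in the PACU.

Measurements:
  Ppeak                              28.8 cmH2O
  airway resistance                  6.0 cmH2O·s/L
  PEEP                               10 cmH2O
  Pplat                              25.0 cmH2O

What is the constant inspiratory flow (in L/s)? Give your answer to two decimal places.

0.63

flow = (PIP − Pplat) / Raw = 3.8 / 6.0 = 0.6333 L/s.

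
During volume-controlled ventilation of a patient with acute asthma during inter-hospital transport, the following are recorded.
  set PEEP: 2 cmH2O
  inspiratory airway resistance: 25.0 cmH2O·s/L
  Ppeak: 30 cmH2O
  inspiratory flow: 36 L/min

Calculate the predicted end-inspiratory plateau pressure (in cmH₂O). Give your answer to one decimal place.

15.0

Flow: 36 L/min ÷ 60 = 0.6 L/s.
Pplat = PIP − Raw × flow = 30 − 25.0 × 0.6 = 30 − 15.0 = 15.0 cmH2O.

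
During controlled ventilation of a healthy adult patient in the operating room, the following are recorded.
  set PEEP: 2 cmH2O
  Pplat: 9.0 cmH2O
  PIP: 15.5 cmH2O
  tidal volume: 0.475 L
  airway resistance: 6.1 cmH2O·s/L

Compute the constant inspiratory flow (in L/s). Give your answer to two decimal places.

1.07

flow = (PIP − Pplat) / Raw = 6.5 / 6.1 = 1.066 L/s.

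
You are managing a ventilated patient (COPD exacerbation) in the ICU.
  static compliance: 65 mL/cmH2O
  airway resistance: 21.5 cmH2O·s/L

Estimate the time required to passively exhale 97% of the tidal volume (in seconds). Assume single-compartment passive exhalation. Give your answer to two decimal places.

τ = R × C = 21.5 × 65 mL/cmH2O = 21.5 × 0.065 L/cmH2O = 1.398 s.
Exhaled fraction f = 1 − e^(−t/τ) → t = −τ·ln(1 − f) = −1.398·ln(0.03) = 4.902 s.

4.90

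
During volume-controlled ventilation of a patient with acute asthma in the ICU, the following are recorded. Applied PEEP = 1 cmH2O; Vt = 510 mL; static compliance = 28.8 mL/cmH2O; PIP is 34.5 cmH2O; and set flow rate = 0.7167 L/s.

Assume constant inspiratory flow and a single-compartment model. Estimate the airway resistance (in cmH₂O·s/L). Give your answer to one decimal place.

22.0

Equation of motion (constant flow): PIP = Vt/C + R·V̇ + PEEP.
R·V̇ = PIP − Vt/C − PEEP = 34.5 − 510/28.8 − 1 = 34.5 − 17.708 − 1 = 15.792 cmH2O.
R = 15.792 / 0.7167 = 22.034 cmH2O·s/L.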